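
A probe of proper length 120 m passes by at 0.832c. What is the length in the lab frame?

Proper length L₀ = 120 m
γ = 1/√(1 - 0.832²) = 1.8025
L = L₀/γ = 120/1.8025 = 66.57 m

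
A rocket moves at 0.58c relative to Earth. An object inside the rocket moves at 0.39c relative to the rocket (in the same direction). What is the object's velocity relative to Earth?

u = (u' + v)/(1 + u'v/c²)
Numerator: 0.39 + 0.58 = 0.97
Denominator: 1 + 0.2262 = 1.2262
u = 0.97/1.2262 = 0.7911c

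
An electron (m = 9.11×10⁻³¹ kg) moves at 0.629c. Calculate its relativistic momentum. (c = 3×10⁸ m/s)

γ = 1/√(1 - 0.629²) = 1.286
v = 0.629 × 3×10⁸ = 1.887×10⁸ m/s
p = γmv = 1.286 × 9.11×10⁻³¹ × 1.887×10⁸ = 2.211×10⁻²² kg·m/s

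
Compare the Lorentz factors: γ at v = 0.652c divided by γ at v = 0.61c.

γ₁ = 1/√(1 - 0.652²) = 1.319
γ₂ = 1/√(1 - 0.61²) = 1.262
γ₁/γ₂ = 1.319/1.262 = 1.045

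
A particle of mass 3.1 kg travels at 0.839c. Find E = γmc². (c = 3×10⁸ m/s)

γ = 1/√(1 - 0.839²) = 1.8378
mc² = 3.1 × (3×10⁸)² = 2.790×10¹⁷ J
E = γmc² = 1.8378 × 2.790×10¹⁷ = 5.127×10¹⁷ J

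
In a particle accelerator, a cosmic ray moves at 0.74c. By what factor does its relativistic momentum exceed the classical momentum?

p_rel = γmv, p_class = mv
Ratio = γ = 1/√(1 - 0.74²)
= 1/√(0.4524) = 1.487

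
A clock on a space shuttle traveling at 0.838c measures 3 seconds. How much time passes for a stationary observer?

Proper time Δt₀ = 3 seconds
γ = 1/√(1 - 0.838²) = 1.8326
Δt = γΔt₀ = 1.8326 × 3 = 5.498 seconds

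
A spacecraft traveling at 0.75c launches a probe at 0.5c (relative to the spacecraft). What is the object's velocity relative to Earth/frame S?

u = (u' + v)/(1 + u'v/c²)
Numerator: 0.5 + 0.75 = 1.25
Denominator: 1 + 0.375 = 1.375
u = 1.25/1.375 = 0.9091c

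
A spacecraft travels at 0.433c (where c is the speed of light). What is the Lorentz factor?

v/c = 0.433, so (v/c)² = 0.187489
1 - (v/c)² = 0.812511
γ = 1/√(0.812511) = 1.109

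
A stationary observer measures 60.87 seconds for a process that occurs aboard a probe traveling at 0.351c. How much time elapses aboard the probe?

Dilated time Δt = 60.87 seconds
γ = 1/√(1 - 0.351²) = 1.0679
Δt₀ = Δt/γ = 60.87/1.0679 = 57.00 seconds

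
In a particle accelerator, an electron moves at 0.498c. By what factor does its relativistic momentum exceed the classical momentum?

p_rel = γmv, p_class = mv
Ratio = γ = 1/√(1 - 0.498²)
= 1/√(0.751996) = 1.153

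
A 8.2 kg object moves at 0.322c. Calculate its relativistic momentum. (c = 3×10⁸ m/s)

γ = 1/√(1 - 0.322²) = 1.0563
v = 0.322 × 3×10⁸ = 9.660×10⁷ m/s
p = γmv = 1.0563 × 8.2 × 9.660×10⁷ = 8.367×10⁸ kg·m/s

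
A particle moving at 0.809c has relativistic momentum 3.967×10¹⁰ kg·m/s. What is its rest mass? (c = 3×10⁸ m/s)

γ = 1/√(1 - 0.809²) = 1.7012
v = 0.809 × 3×10⁸ = 2.427×10⁸ m/s
m = p/(γv) = 3.967×10¹⁰/(1.7012 × 2.427×10⁸) = 96.08 kg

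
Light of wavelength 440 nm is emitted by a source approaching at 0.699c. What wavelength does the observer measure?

β = 0.699
Wavelength Doppler factor = √(0.301/1.699) = √(0.17716) = 0.4209
λ_obs = 440 × 0.4209 = 185.2 nm (blueshift)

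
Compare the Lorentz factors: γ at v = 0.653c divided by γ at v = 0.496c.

γ₁ = 1/√(1 - 0.653²) = 1.3204
γ₂ = 1/√(1 - 0.496²) = 1.1516
γ₁/γ₂ = 1.3204/1.1516 = 1.147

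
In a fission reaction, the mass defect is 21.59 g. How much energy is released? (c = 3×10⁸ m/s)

Convert mass defect: Δm = 21.59 g = 0.02159 kg
E = Δm·c² = 0.02159 × (3×10⁸)²
= 0.02159 × 9×10¹⁶ = 1.943×10¹⁵ J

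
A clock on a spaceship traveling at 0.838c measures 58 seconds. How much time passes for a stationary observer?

Proper time Δt₀ = 58 seconds
γ = 1/√(1 - 0.838²) = 1.833
Δt = γΔt₀ = 1.833 × 58 = 106.3 seconds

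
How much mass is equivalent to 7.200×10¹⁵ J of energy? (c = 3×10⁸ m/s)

From E = mc², we get m = E/c²
c² = (3×10⁸)² = 9×10¹⁶ m²/s²
m = 7.200×10¹⁵ / 9×10¹⁶ = 0.08000 kg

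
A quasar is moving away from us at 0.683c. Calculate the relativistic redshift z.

β = 0.683
(1+β)/(1-β) = 1.683/0.317 = 5.309
√(5.309) = 2.304
z = 2.304 - 1 = 1.304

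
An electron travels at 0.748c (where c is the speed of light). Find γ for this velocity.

v/c = 0.748, so (v/c)² = 0.559504
1 - (v/c)² = 0.440496
γ = 1/√(0.440496) = 1.507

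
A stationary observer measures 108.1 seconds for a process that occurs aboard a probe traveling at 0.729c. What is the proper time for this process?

Dilated time Δt = 108.1 seconds
γ = 1/√(1 - 0.729²) = 1.4609
Δt₀ = Δt/γ = 108.1/1.4609 = 74.00 seconds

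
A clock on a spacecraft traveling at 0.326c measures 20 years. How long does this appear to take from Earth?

Proper time Δt₀ = 20 years
γ = 1/√(1 - 0.326²) = 1.058
Δt = γΔt₀ = 1.058 × 20 = 21.16 years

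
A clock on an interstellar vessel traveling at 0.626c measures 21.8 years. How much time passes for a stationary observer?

Proper time Δt₀ = 21.8 years
γ = 1/√(1 - 0.626²) = 1.28234
Δt = γΔt₀ = 1.28234 × 21.8 = 27.96 years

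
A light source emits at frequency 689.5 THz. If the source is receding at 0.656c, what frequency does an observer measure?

β = v/c = 0.656
(1-β)/(1+β) = 0.344/1.656 = 0.20773
Doppler factor = √(0.20773) = 0.4558
f_obs = 689.5 × 0.4558 = 314.3 THz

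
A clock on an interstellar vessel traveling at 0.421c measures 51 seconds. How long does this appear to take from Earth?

Proper time Δt₀ = 51 seconds
γ = 1/√(1 - 0.421²) = 1.1025
Δt = γΔt₀ = 1.1025 × 51 = 56.23 seconds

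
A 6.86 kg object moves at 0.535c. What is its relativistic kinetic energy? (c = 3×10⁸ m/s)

γ = 1/√(1 - 0.535²) = 1.1836
γ - 1 = 0.1836
KE = (γ-1)mc² = 0.1836 × 6.86 × (3×10⁸)² = 1.134×10¹⁷ J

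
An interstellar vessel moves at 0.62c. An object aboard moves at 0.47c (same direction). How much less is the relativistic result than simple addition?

Classical: u' + v = 0.47 + 0.62 = 1.09c
Relativistic: u = (0.47 + 0.62)/(1 + 0.2914) = 1.09/1.2914 = 0.8440c
Difference: 1.09 - 0.8440 = 0.2460c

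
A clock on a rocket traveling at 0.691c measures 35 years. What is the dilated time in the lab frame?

Proper time Δt₀ = 35 years
γ = 1/√(1 - 0.691²) = 1.3834
Δt = γΔt₀ = 1.3834 × 35 = 48.42 years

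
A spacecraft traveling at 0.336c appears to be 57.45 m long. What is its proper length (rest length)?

Contracted length L = 57.45 m
γ = 1/√(1 - 0.336²) = 1.06173
L₀ = γL = 1.06173 × 57.45 = 61.00 m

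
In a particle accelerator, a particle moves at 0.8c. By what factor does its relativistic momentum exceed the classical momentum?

p_rel = γmv, p_class = mv
Ratio = γ = 1/√(1 - 0.8²)
= 1/√(0.36) = 1.667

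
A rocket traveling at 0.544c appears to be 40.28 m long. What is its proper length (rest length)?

Contracted length L = 40.28 m
γ = 1/√(1 - 0.544²) = 1.19177
L₀ = γL = 1.19177 × 40.28 = 48.00 m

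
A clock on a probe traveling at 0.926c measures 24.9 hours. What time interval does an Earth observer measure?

Proper time Δt₀ = 24.9 hours
γ = 1/√(1 - 0.926²) = 2.649
Δt = γΔt₀ = 2.649 × 24.9 = 65.96 hours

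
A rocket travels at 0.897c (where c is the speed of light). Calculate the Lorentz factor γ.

v/c = 0.897, so (v/c)² = 0.804609
1 - (v/c)² = 0.195391
γ = 1/√(0.195391) = 2.262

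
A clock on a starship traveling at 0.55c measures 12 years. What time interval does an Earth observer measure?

Proper time Δt₀ = 12 years
γ = 1/√(1 - 0.55²) = 1.1974
Δt = γΔt₀ = 1.1974 × 12 = 14.37 years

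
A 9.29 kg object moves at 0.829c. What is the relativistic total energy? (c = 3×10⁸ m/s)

γ = 1/√(1 - 0.829²) = 1.788
mc² = 9.29 × (3×10⁸)² = 8.361×10¹⁷ J
E = γmc² = 1.788 × 8.361×10¹⁷ = 1.495×10¹⁸ J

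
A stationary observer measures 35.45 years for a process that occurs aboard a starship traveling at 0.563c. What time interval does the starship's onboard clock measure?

Dilated time Δt = 35.45 years
γ = 1/√(1 - 0.563²) = 1.210
Δt₀ = Δt/γ = 35.45/1.210 = 29.30 years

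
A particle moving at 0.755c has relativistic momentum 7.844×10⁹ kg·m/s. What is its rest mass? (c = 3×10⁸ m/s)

γ = 1/√(1 - 0.755²) = 1.525
v = 0.755 × 3×10⁸ = 2.265×10⁸ m/s
m = p/(γv) = 7.844×10⁹/(1.525 × 2.265×10⁸) = 22.71 kg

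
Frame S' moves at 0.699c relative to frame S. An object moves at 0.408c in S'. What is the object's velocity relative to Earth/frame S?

u = (u' + v)/(1 + u'v/c²)
Numerator: 0.408 + 0.699 = 1.107
Denominator: 1 + 0.285192 = 1.285192
u = 1.107/1.285192 = 0.8613c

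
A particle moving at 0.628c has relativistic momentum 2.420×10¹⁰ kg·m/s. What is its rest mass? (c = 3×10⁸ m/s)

γ = 1/√(1 - 0.628²) = 1.285
v = 0.628 × 3×10⁸ = 1.884×10⁸ m/s
m = p/(γv) = 2.420×10¹⁰/(1.285 × 1.884×10⁸) = 99.96 kg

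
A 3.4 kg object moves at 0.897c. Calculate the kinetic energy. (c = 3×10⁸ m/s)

γ = 1/√(1 - 0.897²) = 2.2623
γ - 1 = 1.2623
KE = (γ-1)mc² = 1.2623 × 3.4 × (3×10⁸)² = 3.863×10¹⁷ J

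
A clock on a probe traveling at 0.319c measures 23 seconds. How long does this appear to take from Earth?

Proper time Δt₀ = 23 seconds
γ = 1/√(1 - 0.319²) = 1.055
Δt = γΔt₀ = 1.055 × 23 = 24.27 seconds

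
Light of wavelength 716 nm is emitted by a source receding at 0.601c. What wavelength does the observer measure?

β = 0.601
Wavelength Doppler factor = √(1.601/0.399) = √(4.013) = 2.003
λ_obs = 716 × 2.003 = 1434 nm (redshift)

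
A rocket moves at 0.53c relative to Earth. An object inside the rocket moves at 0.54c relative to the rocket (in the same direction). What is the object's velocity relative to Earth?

u = (u' + v)/(1 + u'v/c²)
Numerator: 0.54 + 0.53 = 1.07
Denominator: 1 + 0.2862 = 1.2862
u = 1.07/1.2862 = 0.8319c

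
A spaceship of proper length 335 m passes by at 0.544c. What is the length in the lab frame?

Proper length L₀ = 335 m
γ = 1/√(1 - 0.544²) = 1.1918
L = L₀/γ = 335/1.1918 = 281.1 m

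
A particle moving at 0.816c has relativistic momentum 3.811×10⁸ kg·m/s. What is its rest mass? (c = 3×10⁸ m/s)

γ = 1/√(1 - 0.816²) = 1.730
v = 0.816 × 3×10⁸ = 2.448×10⁸ m/s
m = p/(γv) = 3.811×10⁸/(1.730 × 2.448×10⁸) = 0.8999 kg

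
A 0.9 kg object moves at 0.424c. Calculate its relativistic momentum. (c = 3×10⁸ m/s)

γ = 1/√(1 - 0.424²) = 1.104
v = 0.424 × 3×10⁸ = 1.272×10⁸ m/s
p = γmv = 1.104 × 0.9 × 1.272×10⁸ = 1.264×10⁸ kg·m/s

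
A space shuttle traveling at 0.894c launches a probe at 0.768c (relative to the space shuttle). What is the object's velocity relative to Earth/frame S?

u = (u' + v)/(1 + u'v/c²)
Numerator: 0.768 + 0.894 = 1.662
Denominator: 1 + 0.686592 = 1.686592
u = 1.662/1.686592 = 0.9854c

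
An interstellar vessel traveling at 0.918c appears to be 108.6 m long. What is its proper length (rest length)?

Contracted length L = 108.6 m
γ = 1/√(1 - 0.918²) = 2.5216
L₀ = γL = 2.5216 × 108.6 = 273.8 m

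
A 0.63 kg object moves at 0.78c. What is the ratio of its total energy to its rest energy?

E = γmc², E₀ = mc²
E/E₀ = γ = 1/√(1 - 0.78²) = 1.598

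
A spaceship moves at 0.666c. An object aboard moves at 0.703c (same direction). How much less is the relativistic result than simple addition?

Classical: u' + v = 0.703 + 0.666 = 1.369c
Relativistic: u = (0.703 + 0.666)/(1 + 0.468198) = 1.369/1.468198 = 0.9324c
Difference: 1.369 - 0.9324 = 0.4366c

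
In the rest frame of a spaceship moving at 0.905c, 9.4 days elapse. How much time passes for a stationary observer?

Proper time Δt₀ = 9.4 days
γ = 1/√(1 - 0.905²) = 2.351
Δt = γΔt₀ = 2.351 × 9.4 = 22.10 days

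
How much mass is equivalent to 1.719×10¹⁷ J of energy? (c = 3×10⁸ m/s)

From E = mc², we get m = E/c²
c² = (3×10⁸)² = 9×10¹⁶ m²/s²
m = 1.719×10¹⁷ / 9×10¹⁶ = 1.910 kg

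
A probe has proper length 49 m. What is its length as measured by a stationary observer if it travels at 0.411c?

Proper length L₀ = 49 m
γ = 1/√(1 - 0.411²) = 1.097
L = L₀/γ = 49/1.097 = 44.67 m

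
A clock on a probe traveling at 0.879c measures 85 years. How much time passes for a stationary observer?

Proper time Δt₀ = 85 years
γ = 1/√(1 - 0.879²) = 2.0972
Δt = γΔt₀ = 2.0972 × 85 = 178.3 years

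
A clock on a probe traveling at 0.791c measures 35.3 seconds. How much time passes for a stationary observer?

Proper time Δt₀ = 35.3 seconds
γ = 1/√(1 - 0.791²) = 1.6345
Δt = γΔt₀ = 1.6345 × 35.3 = 57.70 seconds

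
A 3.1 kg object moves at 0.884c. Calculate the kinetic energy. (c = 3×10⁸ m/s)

γ = 1/√(1 - 0.884²) = 2.139
γ - 1 = 1.139
KE = (γ-1)mc² = 1.139 × 3.1 × (3×10⁸)² = 3.178×10¹⁷ J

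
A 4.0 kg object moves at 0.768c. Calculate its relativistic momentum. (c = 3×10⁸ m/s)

γ = 1/√(1 - 0.768²) = 1.561
v = 0.768 × 3×10⁸ = 2.304×10⁸ m/s
p = γmv = 1.561 × 4.0 × 2.304×10⁸ = 1.439×10⁹ kg·m/s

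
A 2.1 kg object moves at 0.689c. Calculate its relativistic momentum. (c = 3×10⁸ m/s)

γ = 1/√(1 - 0.689²) = 1.3798
v = 0.689 × 3×10⁸ = 2.067×10⁸ m/s
p = γmv = 1.3798 × 2.1 × 2.067×10⁸ = 5.989×10⁸ kg·m/s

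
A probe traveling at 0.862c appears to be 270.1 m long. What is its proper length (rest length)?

Contracted length L = 270.1 m
γ = 1/√(1 - 0.862²) = 1.9727
L₀ = γL = 1.9727 × 270.1 = 532.8 m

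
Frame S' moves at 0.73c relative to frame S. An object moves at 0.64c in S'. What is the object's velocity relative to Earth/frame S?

u = (u' + v)/(1 + u'v/c²)
Numerator: 0.64 + 0.73 = 1.37
Denominator: 1 + 0.4672 = 1.4672
u = 1.37/1.4672 = 0.9338c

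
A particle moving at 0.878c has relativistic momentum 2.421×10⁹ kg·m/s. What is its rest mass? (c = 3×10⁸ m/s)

γ = 1/√(1 - 0.878²) = 2.089
v = 0.878 × 3×10⁸ = 2.634×10⁸ m/s
m = p/(γv) = 2.421×10⁹/(2.089 × 2.634×10⁸) = 4.400 kg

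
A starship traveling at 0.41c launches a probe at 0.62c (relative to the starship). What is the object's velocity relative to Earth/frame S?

u = (u' + v)/(1 + u'v/c²)
Numerator: 0.62 + 0.41 = 1.03
Denominator: 1 + 0.2542 = 1.2542
u = 1.03/1.2542 = 0.8212c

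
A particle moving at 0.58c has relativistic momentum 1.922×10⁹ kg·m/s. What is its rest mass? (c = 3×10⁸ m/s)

γ = 1/√(1 - 0.58²) = 1.2276
v = 0.58 × 3×10⁸ = 1.740×10⁸ m/s
m = p/(γv) = 1.922×10⁹/(1.2276 × 1.740×10⁸) = 8.998 kg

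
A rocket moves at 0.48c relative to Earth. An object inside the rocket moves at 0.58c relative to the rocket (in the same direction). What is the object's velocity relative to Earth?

u = (u' + v)/(1 + u'v/c²)
Numerator: 0.58 + 0.48 = 1.06
Denominator: 1 + 0.2784 = 1.2784
u = 1.06/1.2784 = 0.8292c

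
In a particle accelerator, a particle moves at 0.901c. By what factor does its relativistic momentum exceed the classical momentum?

p_rel = γmv, p_class = mv
Ratio = γ = 1/√(1 - 0.901²)
= 1/√(0.188199) = 2.305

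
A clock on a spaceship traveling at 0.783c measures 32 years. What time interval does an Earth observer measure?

Proper time Δt₀ = 32 years
γ = 1/√(1 - 0.783²) = 1.6077
Δt = γΔt₀ = 1.6077 × 32 = 51.45 years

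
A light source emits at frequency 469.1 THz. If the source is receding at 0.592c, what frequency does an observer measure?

β = v/c = 0.592
(1-β)/(1+β) = 0.408/1.592 = 0.25628
Doppler factor = √(0.25628) = 0.5062
f_obs = 469.1 × 0.5062 = 237.5 THz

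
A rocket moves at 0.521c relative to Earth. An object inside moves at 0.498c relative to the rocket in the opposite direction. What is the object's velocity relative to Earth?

Object's velocity in rocket frame is u' = -0.498c
u = (u' + v)/(1 + u'v/c²) = (v - 0.498)/(1 - 0.498·v/c²)
Numerator: 0.521 - 0.498 = 0.023
Denominator: 1 - 0.259458 = 0.740542
u = 0.023/0.740542 = 0.03106c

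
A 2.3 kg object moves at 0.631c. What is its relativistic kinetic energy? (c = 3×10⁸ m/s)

γ = 1/√(1 - 0.631²) = 1.28902
γ - 1 = 0.28902
KE = (γ-1)mc² = 0.28902 × 2.3 × (3×10⁸)² = 5.983×10¹⁶ J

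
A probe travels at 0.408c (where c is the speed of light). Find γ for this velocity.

v/c = 0.408, so (v/c)² = 0.166464
1 - (v/c)² = 0.833536
γ = 1/√(0.833536) = 1.095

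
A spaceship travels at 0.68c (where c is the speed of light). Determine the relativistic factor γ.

v/c = 0.68, so (v/c)² = 0.4624
1 - (v/c)² = 0.5376
γ = 1/√(0.5376) = 1.364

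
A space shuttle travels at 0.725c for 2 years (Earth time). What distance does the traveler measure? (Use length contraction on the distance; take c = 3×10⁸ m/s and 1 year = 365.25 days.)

Earth distance: d = v × t = 0.725c × 2 yr = 1.3728×10¹⁶ m
γ = 1.4519
d' = d/γ = 1.3728×10¹⁶/1.4519 = 9.455×10¹⁵ m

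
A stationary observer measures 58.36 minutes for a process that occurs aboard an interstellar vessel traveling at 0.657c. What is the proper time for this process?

Dilated time Δt = 58.36 minutes
γ = 1/√(1 - 0.657²) = 1.3265
Δt₀ = Δt/γ = 58.36/1.3265 = 44.00 minutes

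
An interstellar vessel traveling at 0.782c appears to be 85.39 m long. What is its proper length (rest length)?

Contracted length L = 85.39 m
γ = 1/√(1 - 0.782²) = 1.604
L₀ = γL = 1.604 × 85.39 = 137.0 m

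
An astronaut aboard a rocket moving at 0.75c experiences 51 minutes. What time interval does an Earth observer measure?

Proper time Δt₀ = 51 minutes
γ = 1/√(1 - 0.75²) = 1.51186
Δt = γΔt₀ = 1.51186 × 51 = 77.10 minutes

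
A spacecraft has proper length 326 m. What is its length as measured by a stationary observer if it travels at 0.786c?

Proper length L₀ = 326 m
γ = 1/√(1 - 0.786²) = 1.618
L = L₀/γ = 326/1.618 = 201.5 m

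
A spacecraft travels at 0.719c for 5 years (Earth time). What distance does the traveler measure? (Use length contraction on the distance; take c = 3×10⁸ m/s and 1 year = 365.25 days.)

Earth distance: d = v × t = 0.719c × 5 yr = 3.403×10¹⁶ m
γ = 1.439
d' = d/γ = 3.403×10¹⁶/1.439 = 2.365×10¹⁶ m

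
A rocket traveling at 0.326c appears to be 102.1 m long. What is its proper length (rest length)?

Contracted length L = 102.1 m
γ = 1/√(1 - 0.326²) = 1.058
L₀ = γL = 1.058 × 102.1 = 108.0 m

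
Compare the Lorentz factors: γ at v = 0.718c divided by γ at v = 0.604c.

γ₁ = 1/√(1 - 0.718²) = 1.437
γ₂ = 1/√(1 - 0.604²) = 1.255
γ₁/γ₂ = 1.437/1.255 = 1.145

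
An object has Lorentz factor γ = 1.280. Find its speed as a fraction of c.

From γ = 1/√(1 - v²/c²):
1/γ² = 1/1.280² = 0.6104
v²/c² = 1 - 0.6104 = 0.3896
v/c = √(0.3896) = 0.6242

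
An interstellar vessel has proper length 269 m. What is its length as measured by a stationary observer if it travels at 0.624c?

Proper length L₀ = 269 m
γ = 1/√(1 - 0.624²) = 1.280
L = L₀/γ = 269/1.280 = 210.2 m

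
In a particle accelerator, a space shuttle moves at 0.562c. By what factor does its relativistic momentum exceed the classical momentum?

p_rel = γmv, p_class = mv
Ratio = γ = 1/√(1 - 0.562²)
= 1/√(0.684156) = 1.209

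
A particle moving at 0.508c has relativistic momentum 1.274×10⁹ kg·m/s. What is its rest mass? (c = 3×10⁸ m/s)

γ = 1/√(1 - 0.508²) = 1.16096
v = 0.508 × 3×10⁸ = 1.524×10⁸ m/s
m = p/(γv) = 1.274×10⁹/(1.16096 × 1.524×10⁸) = 7.201 kg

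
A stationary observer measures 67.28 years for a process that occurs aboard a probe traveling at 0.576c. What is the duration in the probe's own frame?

Dilated time Δt = 67.28 years
γ = 1/√(1 - 0.576²) = 1.2233
Δt₀ = Δt/γ = 67.28/1.2233 = 55.00 years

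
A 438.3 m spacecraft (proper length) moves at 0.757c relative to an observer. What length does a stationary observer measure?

Proper length L₀ = 438.3 m
γ = 1/√(1 - 0.757²) = 1.5304
L = L₀/γ = 438.3/1.5304 = 286.4 m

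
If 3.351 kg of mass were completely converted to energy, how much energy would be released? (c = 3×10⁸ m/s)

Using E = mc²:
c² = (3×10⁸)² = 9×10¹⁶ m²/s²
E = 3.351 × 9×10¹⁶ = 3.016×10¹⁷ J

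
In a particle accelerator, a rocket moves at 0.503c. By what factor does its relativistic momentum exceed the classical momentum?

p_rel = γmv, p_class = mv
Ratio = γ = 1/√(1 - 0.503²)
= 1/√(0.746991) = 1.157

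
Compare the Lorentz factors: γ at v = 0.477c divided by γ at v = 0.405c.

γ₁ = 1/√(1 - 0.477²) = 1.138
γ₂ = 1/√(1 - 0.405²) = 1.094
γ₁/γ₂ = 1.138/1.094 = 1.040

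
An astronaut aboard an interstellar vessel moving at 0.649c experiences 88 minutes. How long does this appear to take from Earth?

Proper time Δt₀ = 88 minutes
γ = 1/√(1 - 0.649²) = 1.3144
Δt = γΔt₀ = 1.3144 × 88 = 115.7 minutes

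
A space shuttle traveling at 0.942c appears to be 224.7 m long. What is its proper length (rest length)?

Contracted length L = 224.7 m
γ = 1/√(1 - 0.942²) = 2.9796
L₀ = γL = 2.9796 × 224.7 = 669.5 m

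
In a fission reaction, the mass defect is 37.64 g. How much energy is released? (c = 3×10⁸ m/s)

Convert mass defect: Δm = 37.64 g = 0.03764 kg
E = Δm·c² = 0.03764 × (3×10⁸)²
= 0.03764 × 9×10¹⁶ = 3.388×10¹⁵ J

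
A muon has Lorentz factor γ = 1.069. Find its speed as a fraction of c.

From γ = 1/√(1 - v²/c²):
1/γ² = 1/1.069² = 0.8751
v²/c² = 1 - 0.8751 = 0.1249
v/c = √(0.1249) = 0.3534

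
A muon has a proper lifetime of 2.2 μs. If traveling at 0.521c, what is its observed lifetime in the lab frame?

Proper lifetime τ₀ = 2.2 μs
γ = 1/√(1 - 0.521²) = 1.17157
τ = γτ₀ = 1.17157 × 2.2 μs = 2.577 μs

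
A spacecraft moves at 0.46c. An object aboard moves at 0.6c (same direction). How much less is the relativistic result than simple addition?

Classical: u' + v = 0.6 + 0.46 = 1.06c
Relativistic: u = (0.6 + 0.46)/(1 + 0.276) = 1.06/1.276 = 0.8307c
Difference: 1.06 - 0.8307 = 0.2293c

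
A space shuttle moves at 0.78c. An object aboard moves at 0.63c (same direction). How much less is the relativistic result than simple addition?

Classical: u' + v = 0.63 + 0.78 = 1.41c
Relativistic: u = (0.63 + 0.78)/(1 + 0.4914) = 1.41/1.4914 = 0.9454c
Difference: 1.41 - 0.9454 = 0.4646c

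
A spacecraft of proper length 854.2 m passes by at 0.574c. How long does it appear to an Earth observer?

Proper length L₀ = 854.2 m
γ = 1/√(1 - 0.574²) = 1.2212
L = L₀/γ = 854.2/1.2212 = 699.5 m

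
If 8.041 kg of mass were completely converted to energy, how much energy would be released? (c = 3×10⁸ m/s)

Using E = mc²:
c² = (3×10⁸)² = 9×10¹⁶ m²/s²
E = 8.041 × 9×10¹⁶ = 7.237×10¹⁷ J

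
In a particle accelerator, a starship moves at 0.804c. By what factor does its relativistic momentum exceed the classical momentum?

p_rel = γmv, p_class = mv
Ratio = γ = 1/√(1 - 0.804²)
= 1/√(0.353584) = 1.682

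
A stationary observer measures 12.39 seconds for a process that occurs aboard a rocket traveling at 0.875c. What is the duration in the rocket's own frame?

Dilated time Δt = 12.39 seconds
γ = 1/√(1 - 0.875²) = 2.0656
Δt₀ = Δt/γ = 12.39/2.0656 = 5.998 seconds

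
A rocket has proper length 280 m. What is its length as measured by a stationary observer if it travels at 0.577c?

Proper length L₀ = 280 m
γ = 1/√(1 - 0.577²) = 1.2244
L = L₀/γ = 280/1.2244 = 228.7 m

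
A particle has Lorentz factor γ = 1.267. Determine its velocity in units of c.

From γ = 1/√(1 - v²/c²):
1/γ² = 1/1.267² = 0.6229
v²/c² = 1 - 0.6229 = 0.3771
v/c = √(0.3771) = 0.6141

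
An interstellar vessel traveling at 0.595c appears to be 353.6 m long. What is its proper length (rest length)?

Contracted length L = 353.6 m
γ = 1/√(1 - 0.595²) = 1.24421
L₀ = γL = 1.24421 × 353.6 = 440.0 m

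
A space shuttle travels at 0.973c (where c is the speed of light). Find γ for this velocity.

v/c = 0.973, so (v/c)² = 0.946729
1 - (v/c)² = 0.053271
γ = 1/√(0.053271) = 4.333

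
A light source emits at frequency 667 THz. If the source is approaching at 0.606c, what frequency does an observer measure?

β = v/c = 0.606
(1+β)/(1-β) = 1.606/0.394 = 4.076
Doppler factor = √(4.076) = 2.019
f_obs = 667 × 2.019 = 1347 THz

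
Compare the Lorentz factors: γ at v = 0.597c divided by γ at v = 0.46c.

γ₁ = 1/√(1 - 0.597²) = 1.247
γ₂ = 1/√(1 - 0.46²) = 1.126
γ₁/γ₂ = 1.247/1.126 = 1.107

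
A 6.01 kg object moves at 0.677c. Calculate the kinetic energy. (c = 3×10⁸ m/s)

γ = 1/√(1 - 0.677²) = 1.3587
γ - 1 = 0.3587
KE = (γ-1)mc² = 0.3587 × 6.01 × (3×10⁸)² = 1.940×10¹⁷ J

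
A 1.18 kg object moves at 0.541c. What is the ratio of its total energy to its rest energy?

E = γmc², E₀ = mc²
E/E₀ = γ = 1/√(1 - 0.541²) = 1.189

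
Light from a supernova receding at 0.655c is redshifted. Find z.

β = 0.655
(1+β)/(1-β) = 1.655/0.345 = 4.797
√(4.797) = 2.190
z = 2.190 - 1 = 1.190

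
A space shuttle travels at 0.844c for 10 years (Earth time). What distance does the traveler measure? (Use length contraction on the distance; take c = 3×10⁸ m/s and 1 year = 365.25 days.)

Earth distance: d = v × t = 0.844c × 10 yr = 7.990×10¹⁶ m
γ = 1.864
d' = d/γ = 7.990×10¹⁶/1.864 = 4.286×10¹⁶ m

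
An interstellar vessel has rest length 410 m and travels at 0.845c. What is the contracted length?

Proper length L₀ = 410 m
γ = 1/√(1 - 0.845²) = 1.870
L = L₀/γ = 410/1.870 = 219.3 m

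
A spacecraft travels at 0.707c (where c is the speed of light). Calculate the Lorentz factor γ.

v/c = 0.707, so (v/c)² = 0.499849
1 - (v/c)² = 0.500151
γ = 1/√(0.500151) = 1.414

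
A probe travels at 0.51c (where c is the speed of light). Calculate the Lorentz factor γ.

v/c = 0.51, so (v/c)² = 0.2601
1 - (v/c)² = 0.7399
γ = 1/√(0.7399) = 1.163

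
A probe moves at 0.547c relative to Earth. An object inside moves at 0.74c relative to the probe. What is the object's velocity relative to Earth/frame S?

u = (u' + v)/(1 + u'v/c²)
Numerator: 0.74 + 0.547 = 1.287
Denominator: 1 + 0.40478 = 1.40478
u = 1.287/1.40478 = 0.9162c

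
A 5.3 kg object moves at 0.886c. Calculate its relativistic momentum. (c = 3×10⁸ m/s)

γ = 1/√(1 - 0.886²) = 2.1566
v = 0.886 × 3×10⁸ = 2.658×10⁸ m/s
p = γmv = 2.1566 × 5.3 × 2.658×10⁸ = 3.038×10⁹ kg·m/s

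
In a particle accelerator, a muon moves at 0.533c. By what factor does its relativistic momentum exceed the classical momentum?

p_rel = γmv, p_class = mv
Ratio = γ = 1/√(1 - 0.533²)
= 1/√(0.715911) = 1.182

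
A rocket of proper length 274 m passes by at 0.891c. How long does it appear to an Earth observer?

Proper length L₀ = 274 m
γ = 1/√(1 - 0.891²) = 2.203
L = L₀/γ = 274/2.203 = 124.4 m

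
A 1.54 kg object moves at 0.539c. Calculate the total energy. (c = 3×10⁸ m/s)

γ = 1/√(1 - 0.539²) = 1.187
mc² = 1.54 × (3×10⁸)² = 1.386×10¹⁷ J
E = γmc² = 1.187 × 1.386×10¹⁷ = 1.645×10¹⁷ J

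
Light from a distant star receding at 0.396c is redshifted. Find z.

β = 0.396
(1+β)/(1-β) = 1.396/0.604 = 2.3113
√(2.3113) = 1.5203
z = 1.5203 - 1 = 0.5203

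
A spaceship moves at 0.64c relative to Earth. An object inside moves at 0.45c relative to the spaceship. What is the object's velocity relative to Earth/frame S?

u = (u' + v)/(1 + u'v/c²)
Numerator: 0.45 + 0.64 = 1.09
Denominator: 1 + 0.288 = 1.288
u = 1.09/1.288 = 0.8463c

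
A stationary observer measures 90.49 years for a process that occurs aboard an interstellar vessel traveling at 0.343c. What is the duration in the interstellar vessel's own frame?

Dilated time Δt = 90.49 years
γ = 1/√(1 - 0.343²) = 1.0646
Δt₀ = Δt/γ = 90.49/1.0646 = 85.00 years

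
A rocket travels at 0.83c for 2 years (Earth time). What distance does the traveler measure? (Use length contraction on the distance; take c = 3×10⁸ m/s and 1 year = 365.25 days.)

Earth distance: d = v × t = 0.83c × 2 yr = 1.5716×10¹⁶ m
γ = 1.7929
d' = d/γ = 1.5716×10¹⁶/1.7929 = 8.766×10¹⁵ m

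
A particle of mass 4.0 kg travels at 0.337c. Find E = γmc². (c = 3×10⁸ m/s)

γ = 1/√(1 - 0.337²) = 1.0621
mc² = 4.0 × (3×10⁸)² = 3.600×10¹⁷ J
E = γmc² = 1.0621 × 3.600×10¹⁷ = 3.824×10¹⁷ J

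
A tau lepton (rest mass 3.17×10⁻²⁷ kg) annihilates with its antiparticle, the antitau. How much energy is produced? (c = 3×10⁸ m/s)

Both particles have the same rest mass, so total mass = 2m
E = 2m·c² = 2 × 3.17×10⁻²⁷ × (3×10⁸)²
= 2 × 3.17×10⁻²⁷ × 9×10¹⁶
= 5.706×10⁻¹⁰ J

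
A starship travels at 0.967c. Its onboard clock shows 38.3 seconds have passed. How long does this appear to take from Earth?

Proper time Δt₀ = 38.3 seconds
γ = 1/√(1 - 0.967²) = 3.925
Δt = γΔt₀ = 3.925 × 38.3 = 150.3 seconds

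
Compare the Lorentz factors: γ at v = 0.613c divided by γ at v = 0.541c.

γ₁ = 1/√(1 - 0.613²) = 1.26569
γ₂ = 1/√(1 - 0.541²) = 1.18903
γ₁/γ₂ = 1.26569/1.18903 = 1.064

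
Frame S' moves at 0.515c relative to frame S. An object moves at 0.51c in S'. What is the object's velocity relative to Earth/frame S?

u = (u' + v)/(1 + u'v/c²)
Numerator: 0.51 + 0.515 = 1.025
Denominator: 1 + 0.26265 = 1.26265
u = 1.025/1.26265 = 0.8118c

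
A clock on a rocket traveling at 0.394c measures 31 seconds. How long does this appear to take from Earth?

Proper time Δt₀ = 31 seconds
γ = 1/√(1 - 0.394²) = 1.088
Δt = γΔt₀ = 1.088 × 31 = 33.73 seconds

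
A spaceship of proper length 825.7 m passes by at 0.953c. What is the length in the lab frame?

Proper length L₀ = 825.7 m
γ = 1/√(1 - 0.953²) = 3.3007
L = L₀/γ = 825.7/3.3007 = 250.2 m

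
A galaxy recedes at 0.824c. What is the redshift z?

β = 0.824
(1+β)/(1-β) = 1.824/0.176 = 10.36
√(10.36) = 3.219
z = 3.219 - 1 = 2.219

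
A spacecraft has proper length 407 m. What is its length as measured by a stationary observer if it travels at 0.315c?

Proper length L₀ = 407 m
γ = 1/√(1 - 0.315²) = 1.0536
L = L₀/γ = 407/1.0536 = 386.3 m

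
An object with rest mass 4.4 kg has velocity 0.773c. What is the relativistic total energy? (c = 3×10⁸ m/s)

γ = 1/√(1 - 0.773²) = 1.5763
mc² = 4.4 × (3×10⁸)² = 3.960×10¹⁷ J
E = γmc² = 1.5763 × 3.960×10¹⁷ = 6.242×10¹⁷ J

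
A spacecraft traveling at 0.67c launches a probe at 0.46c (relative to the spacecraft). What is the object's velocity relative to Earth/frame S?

u = (u' + v)/(1 + u'v/c²)
Numerator: 0.46 + 0.67 = 1.13
Denominator: 1 + 0.3082 = 1.3082
u = 1.13/1.3082 = 0.8638c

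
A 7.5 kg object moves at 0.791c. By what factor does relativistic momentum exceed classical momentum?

p_rel = γmv, p_class = mv
Ratio = γ = 1/√(1 - 0.791²) = 1.634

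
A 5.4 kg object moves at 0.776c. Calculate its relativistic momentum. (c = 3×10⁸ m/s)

γ = 1/√(1 - 0.776²) = 1.585
v = 0.776 × 3×10⁸ = 2.328×10⁸ m/s
p = γmv = 1.585 × 5.4 × 2.328×10⁸ = 1.993×10⁹ kg·m/s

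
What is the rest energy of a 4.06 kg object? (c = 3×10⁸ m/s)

c² = (3×10⁸)² = 9.000×10¹⁶ m²/s²
E₀ = mc² = 4.06 × 9.000×10¹⁶ = 3.654×10¹⁷ J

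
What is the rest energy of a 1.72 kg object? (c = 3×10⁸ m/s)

c² = (3×10⁸)² = 9.000×10¹⁶ m²/s²
E₀ = mc² = 1.72 × 9.000×10¹⁶ = 1.548×10¹⁷ J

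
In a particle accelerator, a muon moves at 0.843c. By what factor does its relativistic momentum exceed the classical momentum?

p_rel = γmv, p_class = mv
Ratio = γ = 1/√(1 - 0.843²)
= 1/√(0.289351) = 1.859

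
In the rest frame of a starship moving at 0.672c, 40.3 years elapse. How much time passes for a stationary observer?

Proper time Δt₀ = 40.3 years
γ = 1/√(1 - 0.672²) = 1.3503
Δt = γΔt₀ = 1.3503 × 40.3 = 54.42 years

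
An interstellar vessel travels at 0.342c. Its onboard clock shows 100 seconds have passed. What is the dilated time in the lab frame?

Proper time Δt₀ = 100 seconds
γ = 1/√(1 - 0.342²) = 1.064
Δt = γΔt₀ = 1.064 × 100 = 106.4 seconds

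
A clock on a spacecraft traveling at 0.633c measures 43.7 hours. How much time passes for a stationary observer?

Proper time Δt₀ = 43.7 hours
γ = 1/√(1 - 0.633²) = 1.2917
Δt = γΔt₀ = 1.2917 × 43.7 = 56.45 hours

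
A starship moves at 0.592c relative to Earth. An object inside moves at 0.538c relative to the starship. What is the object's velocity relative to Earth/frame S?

u = (u' + v)/(1 + u'v/c²)
Numerator: 0.538 + 0.592 = 1.13
Denominator: 1 + 0.318496 = 1.318496
u = 1.13/1.318496 = 0.8570c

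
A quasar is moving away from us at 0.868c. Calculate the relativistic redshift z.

β = 0.868
(1+β)/(1-β) = 1.868/0.132 = 14.15
√(14.15) = 3.762
z = 3.762 - 1 = 2.762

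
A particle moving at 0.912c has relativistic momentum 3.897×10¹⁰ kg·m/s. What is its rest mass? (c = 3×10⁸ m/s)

γ = 1/√(1 - 0.912²) = 2.43789
v = 0.912 × 3×10⁸ = 2.736×10⁸ m/s
m = p/(γv) = 3.897×10¹⁰/(2.43789 × 2.736×10⁸) = 58.43 kg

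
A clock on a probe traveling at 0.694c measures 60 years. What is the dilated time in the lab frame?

Proper time Δt₀ = 60 years
γ = 1/√(1 - 0.694²) = 1.389
Δt = γΔt₀ = 1.389 × 60 = 83.34 years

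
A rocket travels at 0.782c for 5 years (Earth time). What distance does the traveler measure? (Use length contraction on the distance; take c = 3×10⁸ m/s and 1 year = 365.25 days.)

Earth distance: d = v × t = 0.782c × 5 yr = 3.7017×10¹⁶ m
γ = 1.6044
d' = d/γ = 3.7017×10¹⁶/1.6044 = 2.307×10¹⁶ m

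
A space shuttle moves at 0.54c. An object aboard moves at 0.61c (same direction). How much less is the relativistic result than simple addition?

Classical: u' + v = 0.61 + 0.54 = 1.15c
Relativistic: u = (0.61 + 0.54)/(1 + 0.3294) = 1.15/1.3294 = 0.8651c
Difference: 1.15 - 0.8651 = 0.2849c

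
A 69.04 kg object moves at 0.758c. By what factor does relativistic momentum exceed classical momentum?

p_rel = γmv, p_class = mv
Ratio = γ = 1/√(1 - 0.758²) = 1.533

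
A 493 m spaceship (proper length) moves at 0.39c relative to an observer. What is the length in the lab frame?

Proper length L₀ = 493 m
γ = 1/√(1 - 0.39²) = 1.086
L = L₀/γ = 493/1.086 = 454.0 m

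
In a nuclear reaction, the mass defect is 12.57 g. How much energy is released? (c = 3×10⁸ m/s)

Convert mass defect: Δm = 12.57 g = 0.01257 kg
E = Δm·c² = 0.01257 × (3×10⁸)²
= 0.01257 × 9×10¹⁶ = 1.131×10¹⁵ J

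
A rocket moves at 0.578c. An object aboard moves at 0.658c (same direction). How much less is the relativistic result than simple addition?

Classical: u' + v = 0.658 + 0.578 = 1.236c
Relativistic: u = (0.658 + 0.578)/(1 + 0.380324) = 1.236/1.380324 = 0.8954c
Difference: 1.236 - 0.8954 = 0.3406c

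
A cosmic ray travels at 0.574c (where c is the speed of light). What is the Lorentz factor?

v/c = 0.574, so (v/c)² = 0.329476
1 - (v/c)² = 0.670524
γ = 1/√(0.670524) = 1.221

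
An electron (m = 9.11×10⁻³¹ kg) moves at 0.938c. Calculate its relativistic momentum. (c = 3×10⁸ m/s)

γ = 1/√(1 - 0.938²) = 2.885
v = 0.938 × 3×10⁸ = 2.814×10⁸ m/s
p = γmv = 2.885 × 9.11×10⁻³¹ × 2.814×10⁸ = 7.396×10⁻²² kg·m/s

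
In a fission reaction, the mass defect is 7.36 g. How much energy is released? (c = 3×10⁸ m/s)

Convert mass defect: Δm = 7.36 g = 0.00736 kg
E = Δm·c² = 0.00736 × (3×10⁸)²
= 0.00736 × 9×10¹⁶ = 6.624×10¹⁴ J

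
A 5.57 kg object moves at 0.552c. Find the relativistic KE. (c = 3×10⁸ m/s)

γ = 1/√(1 - 0.552²) = 1.19926
γ - 1 = 0.19926
KE = (γ-1)mc² = 0.19926 × 5.57 × (3×10⁸)² = 9.989×10¹⁶ J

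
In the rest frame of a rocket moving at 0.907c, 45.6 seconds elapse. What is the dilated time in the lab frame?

Proper time Δt₀ = 45.6 seconds
γ = 1/√(1 - 0.907²) = 2.375
Δt = γΔt₀ = 2.375 × 45.6 = 108.3 seconds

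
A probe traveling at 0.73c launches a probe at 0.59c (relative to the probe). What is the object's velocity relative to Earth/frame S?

u = (u' + v)/(1 + u'v/c²)
Numerator: 0.59 + 0.73 = 1.32
Denominator: 1 + 0.4307 = 1.4307
u = 1.32/1.4307 = 0.9226c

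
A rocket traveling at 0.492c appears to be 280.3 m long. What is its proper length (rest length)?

Contracted length L = 280.3 m
γ = 1/√(1 - 0.492²) = 1.1486
L₀ = γL = 1.1486 × 280.3 = 322.0 m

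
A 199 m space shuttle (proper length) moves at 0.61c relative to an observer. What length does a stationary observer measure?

Proper length L₀ = 199 m
γ = 1/√(1 - 0.61²) = 1.262
L = L₀/γ = 199/1.262 = 157.7 m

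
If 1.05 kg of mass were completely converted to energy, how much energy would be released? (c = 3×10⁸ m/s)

Using E = mc²:
c² = (3×10⁸)² = 9×10¹⁶ m²/s²
E = 1.05 × 9×10¹⁶ = 9.450×10¹⁶ J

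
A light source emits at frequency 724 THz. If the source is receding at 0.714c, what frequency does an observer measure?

β = v/c = 0.714
(1-β)/(1+β) = 0.286/1.714 = 0.16686
Doppler factor = √(0.16686) = 0.40849
f_obs = 724 × 0.40849 = 295.7 THz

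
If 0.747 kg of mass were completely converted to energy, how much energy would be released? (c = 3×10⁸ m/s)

Using E = mc²:
c² = (3×10⁸)² = 9×10¹⁶ m²/s²
E = 0.747 × 9×10¹⁶ = 6.723×10¹⁶ J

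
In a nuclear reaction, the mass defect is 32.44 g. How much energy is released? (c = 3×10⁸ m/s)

Convert mass defect: Δm = 32.44 g = 0.03244 kg
E = Δm·c² = 0.03244 × (3×10⁸)²
= 0.03244 × 9×10¹⁶ = 2.920×10¹⁵ J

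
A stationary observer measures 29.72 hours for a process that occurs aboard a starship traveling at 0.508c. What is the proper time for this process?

Dilated time Δt = 29.72 hours
γ = 1/√(1 - 0.508²) = 1.161
Δt₀ = Δt/γ = 29.72/1.161 = 25.60 hours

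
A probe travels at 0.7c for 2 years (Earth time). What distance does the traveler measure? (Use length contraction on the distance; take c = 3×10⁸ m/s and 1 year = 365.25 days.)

Earth distance: d = v × t = 0.7c × 2 yr = 1.3254×10¹⁶ m
γ = 1.4003
d' = d/γ = 1.3254×10¹⁶/1.4003 = 9.465×10¹⁵ m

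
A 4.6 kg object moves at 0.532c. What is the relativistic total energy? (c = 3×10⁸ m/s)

γ = 1/√(1 - 0.532²) = 1.181
mc² = 4.6 × (3×10⁸)² = 4.140×10¹⁷ J
E = γmc² = 1.181 × 4.140×10¹⁷ = 4.889×10¹⁷ J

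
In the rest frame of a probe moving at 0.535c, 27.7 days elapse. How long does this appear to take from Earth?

Proper time Δt₀ = 27.7 days
γ = 1/√(1 - 0.535²) = 1.1836
Δt = γΔt₀ = 1.1836 × 27.7 = 32.79 days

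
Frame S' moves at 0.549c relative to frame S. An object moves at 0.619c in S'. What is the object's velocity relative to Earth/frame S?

u = (u' + v)/(1 + u'v/c²)
Numerator: 0.619 + 0.549 = 1.168
Denominator: 1 + 0.339831 = 1.339831
u = 1.168/1.339831 = 0.8718c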